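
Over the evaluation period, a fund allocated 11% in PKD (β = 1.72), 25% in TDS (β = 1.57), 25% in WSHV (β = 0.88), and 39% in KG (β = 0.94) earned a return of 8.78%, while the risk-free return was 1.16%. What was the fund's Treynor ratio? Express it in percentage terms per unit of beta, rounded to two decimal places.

6.52%

β_P = 0.11×1.72 + 0.25×1.57 + 0.25×0.88 + 0.39×0.94 = 1.1683
Treynor = (R_P − R_f) / β_P = (8.78% − 1.16%) / 1.1683 = 7.62% / 1.1683 = 6.52%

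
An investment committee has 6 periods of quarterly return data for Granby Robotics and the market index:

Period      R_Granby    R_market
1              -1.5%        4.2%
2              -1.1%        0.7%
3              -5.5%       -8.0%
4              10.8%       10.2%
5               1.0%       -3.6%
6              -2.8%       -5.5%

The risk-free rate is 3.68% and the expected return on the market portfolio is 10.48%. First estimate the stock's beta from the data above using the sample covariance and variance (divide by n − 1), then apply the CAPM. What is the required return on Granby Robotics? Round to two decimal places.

8.41%

Mean R_i = (-1.5 − 1.1 − 5.5 + 10.8 + 1.0 − 2.8) / 6 = 0.1500%
Mean R_m = (4.2 + 0.7 − 8.0 + 10.2 − 3.6 − 5.5) / 6 = -0.3333%
Σ(R_i − R̄_i)(R_m − R̄_m) = 159.1900  ⇒  Cov = 159.1900 / 5 = 31.8380
Σ(R_m − R̄_m)² = 228.7133  ⇒  Var(R_m) = 228.7133 / 5 = 45.7427
β = Cov / Var(R_m) = 31.8380 / 45.7427 = 0.6960
MRP = 10.48% − 3.68% = 6.80%
E(R) = R_f + β × MRP = 3.68% + 0.6960 × 6.80% = 8.41%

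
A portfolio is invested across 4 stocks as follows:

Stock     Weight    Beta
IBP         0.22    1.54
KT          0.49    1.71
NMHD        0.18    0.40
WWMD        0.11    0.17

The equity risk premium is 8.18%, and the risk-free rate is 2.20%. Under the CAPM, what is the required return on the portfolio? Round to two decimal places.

12.57%

β_P = Σ w_i β_i = 0.22×1.54 + 0.49×1.71 + 0.18×0.40 + 0.11×0.17 = 1.2674
E(R_P) = R_f + β_P × MRP = 2.20% + 1.2674 × 8.18% = 12.57%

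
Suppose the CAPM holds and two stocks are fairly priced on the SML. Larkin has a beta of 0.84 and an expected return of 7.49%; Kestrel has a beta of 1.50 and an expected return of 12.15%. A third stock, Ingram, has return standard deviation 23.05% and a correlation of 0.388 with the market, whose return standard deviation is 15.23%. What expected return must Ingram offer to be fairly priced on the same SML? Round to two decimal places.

5.71%

MRP = (12.15% − 7.49%) / (1.50 − 0.84) = 7.0606%
R_f = 7.49% − 0.84 × 7.0606% = 1.5591%
β_Ingram = ρ·σ_i/σ_m = 0.388 × 23.05 / 15.23 = 0.5872
E(R_Ingram) = R_f + β × MRP = 1.5591% + 0.5872 × 7.0606% = 5.71%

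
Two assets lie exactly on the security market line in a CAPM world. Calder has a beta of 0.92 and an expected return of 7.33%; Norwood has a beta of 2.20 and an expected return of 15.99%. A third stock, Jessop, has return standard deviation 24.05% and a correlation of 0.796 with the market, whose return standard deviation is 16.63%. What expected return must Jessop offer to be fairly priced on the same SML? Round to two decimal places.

8.89%

MRP = (15.99% − 7.33%) / (2.20 − 0.92) = 6.7656%
R_f = 7.33% − 0.92 × 6.7656% = 1.1056%
β_Jessop = ρ·σ_i/σ_m = 0.796 × 24.05 / 16.63 = 1.1512
E(R_Jessop) = R_f + β × MRP = 1.1056% + 1.1512 × 6.7656% = 8.89%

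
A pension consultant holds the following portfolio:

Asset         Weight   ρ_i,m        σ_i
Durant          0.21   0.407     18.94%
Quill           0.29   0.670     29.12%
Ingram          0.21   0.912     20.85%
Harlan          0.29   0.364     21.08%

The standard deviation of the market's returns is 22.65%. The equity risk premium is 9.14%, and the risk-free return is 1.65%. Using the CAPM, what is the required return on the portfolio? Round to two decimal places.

β_Durant = 0.407 × 18.94% / 22.65% = 0.3403
β_Quill = 0.670 × 29.12% / 22.65% = 0.8614
β_Ingram = 0.912 × 20.85% / 22.65% = 0.8395
β_Harlan = 0.364 × 21.08% / 22.65% = 0.3388
β_P = Σ w_i β_i = 0.21×0.3403 + 0.29×0.8614 + 0.21×0.8395 + 0.29×0.3388 = 0.5958
E(R_P) = R_f + β_P × MRP = 1.65% + 0.5958 × 9.14% = 7.10%

7.10%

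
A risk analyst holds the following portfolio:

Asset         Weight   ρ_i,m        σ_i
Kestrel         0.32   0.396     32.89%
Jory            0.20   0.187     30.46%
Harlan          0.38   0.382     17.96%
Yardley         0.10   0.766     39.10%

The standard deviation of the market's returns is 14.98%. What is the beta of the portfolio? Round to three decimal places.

0.728

β_Kestrel = 0.396 × 32.89% / 14.98% = 0.8695
β_Jory = 0.187 × 30.46% / 14.98% = 0.3802
β_Harlan = 0.382 × 17.96% / 14.98% = 0.4580
β_Yardley = 0.766 × 39.10% / 14.98% = 1.9994
β_P = Σ w_i β_i = 0.32×0.8695 + 0.20×0.3802 + 0.38×0.4580 + 0.10×1.9994 = 0.7283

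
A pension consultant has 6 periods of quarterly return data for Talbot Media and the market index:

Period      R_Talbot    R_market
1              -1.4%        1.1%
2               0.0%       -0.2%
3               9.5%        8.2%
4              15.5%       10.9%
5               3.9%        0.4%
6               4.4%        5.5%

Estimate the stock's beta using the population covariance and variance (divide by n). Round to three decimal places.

Mean R_i = (-1.4 + 0.0 + 9.5 + 15.5 + 3.9 + 4.4) / 6 = 5.3167%
Mean R_m = (1.1 − 0.2 + 8.2 + 10.9 + 0.4 + 5.5) / 6 = 4.3167%
Σ(R_i − R̄_i)(R_m − R̄_m) = 133.3683  ⇒  Cov = 133.3683 / 6 = 22.2281
Σ(R_m − R̄_m)² = 105.9083  ⇒  Var(R_m) = 105.9083 / 6 = 17.6514
β = Cov / Var(R_m) = 22.2281 / 17.6514 = 1.2593

1.259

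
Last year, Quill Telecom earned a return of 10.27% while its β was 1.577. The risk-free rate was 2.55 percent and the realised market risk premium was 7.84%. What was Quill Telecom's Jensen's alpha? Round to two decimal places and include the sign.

-4.64%

CAPM benchmark = R_f + β(R_m − R_f) = 2.55% + 1.577 × 7.84% = 14.91368%
α = actual − benchmark = 10.27% − 14.91368% = -4.64%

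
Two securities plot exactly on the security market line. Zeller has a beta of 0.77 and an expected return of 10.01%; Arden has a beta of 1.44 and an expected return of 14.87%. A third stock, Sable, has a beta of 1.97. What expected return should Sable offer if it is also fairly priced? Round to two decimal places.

MRP (SML slope) = (14.87% − 10.01%) / (1.44 − 0.77) = 4.86% / 0.67 = 7.2537%
R_f (intercept) = 10.01% − 0.77 × 7.2537% = 4.4247%
E(R_Sable) = R_f + β × MRP = 4.4247% + 1.97 × 7.2537% = 18.71%

18.71%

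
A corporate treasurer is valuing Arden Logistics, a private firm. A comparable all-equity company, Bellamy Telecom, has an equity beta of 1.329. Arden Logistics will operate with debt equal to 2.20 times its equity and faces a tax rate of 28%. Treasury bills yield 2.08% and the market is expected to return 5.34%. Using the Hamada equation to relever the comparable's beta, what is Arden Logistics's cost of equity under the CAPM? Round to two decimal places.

13.28%

β_L = β_U × [1 + (1 − t)(D/E)] = 1.329 × [1 + (1 − 0.28) × 2.20]
    = 1.329 × [1 + 0.72 × 2.20] = 1.329 × 2.5840 = 3.4341
MRP = 5.34% − 2.08% = 3.26%
E(R) = R_f + β_L × MRP = 2.08% + 3.4341 × 3.26% = 13.28%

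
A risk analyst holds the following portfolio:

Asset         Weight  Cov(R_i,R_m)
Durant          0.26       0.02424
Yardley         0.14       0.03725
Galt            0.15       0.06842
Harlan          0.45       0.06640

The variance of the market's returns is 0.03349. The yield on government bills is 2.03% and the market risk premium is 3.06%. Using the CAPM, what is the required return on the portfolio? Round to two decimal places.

6.75%

β_Durant = 0.02424 / 0.03349 = 0.7238
β_Yardley = 0.03725 / 0.03349 = 1.1123
β_Galt = 0.06842 / 0.03349 = 2.0430
β_Harlan = 0.06640 / 0.03349 = 1.9827
β_P = Σ w_i β_i = 0.26×0.7238 + 0.14×1.1123 + 0.15×2.0430 + 0.45×1.9827 = 1.5426
E(R_P) = R_f + β_P × MRP = 2.03% + 1.5426 × 3.06% = 6.75%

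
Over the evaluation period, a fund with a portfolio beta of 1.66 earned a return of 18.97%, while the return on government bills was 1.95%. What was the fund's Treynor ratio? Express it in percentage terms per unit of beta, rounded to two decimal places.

Treynor = (R_P − R_f) / β_P = (18.97% − 1.95%) / 1.6600 = 17.02% / 1.6600 = 10.25%

10.25%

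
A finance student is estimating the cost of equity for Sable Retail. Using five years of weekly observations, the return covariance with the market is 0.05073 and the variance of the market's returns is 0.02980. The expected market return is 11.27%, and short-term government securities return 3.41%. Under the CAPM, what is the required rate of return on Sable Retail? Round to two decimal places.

16.79%

β = Cov(R_i, R_m) / Var(R_m) = 0.05073 / 0.02980 = 1.7023
MRP = 11.27% − 3.41% = 7.86%
E(R) = R_f + β × MRP = 3.41% + 1.7023 × 7.86% = 16.79%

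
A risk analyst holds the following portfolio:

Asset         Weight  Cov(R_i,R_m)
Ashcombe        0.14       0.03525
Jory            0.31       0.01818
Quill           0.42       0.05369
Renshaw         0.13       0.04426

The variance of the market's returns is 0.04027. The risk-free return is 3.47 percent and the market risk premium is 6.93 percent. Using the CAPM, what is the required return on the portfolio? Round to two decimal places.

10.16%

β_Ashcombe = 0.03525 / 0.04027 = 0.8753
β_Jory = 0.01818 / 0.04027 = 0.4515
β_Quill = 0.05369 / 0.04027 = 1.3333
β_Renshaw = 0.04426 / 0.04027 = 1.0991
β_P = Σ w_i β_i = 0.14×0.8753 + 0.31×0.4515 + 0.42×1.3333 + 0.13×1.0991 = 0.9654
E(R_P) = R_f + β_P × MRP = 3.47% + 0.9654 × 6.93% = 10.16%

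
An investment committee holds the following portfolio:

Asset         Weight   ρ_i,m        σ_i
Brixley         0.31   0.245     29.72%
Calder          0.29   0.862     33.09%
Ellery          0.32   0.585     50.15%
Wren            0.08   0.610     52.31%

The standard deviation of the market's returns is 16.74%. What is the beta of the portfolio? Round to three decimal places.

1.342

β_Brixley = 0.245 × 29.72% / 16.74% = 0.4350
β_Calder = 0.862 × 33.09% / 16.74% = 1.7039
β_Ellery = 0.585 × 50.15% / 16.74% = 1.7526
β_Wren = 0.610 × 52.31% / 16.74% = 1.9062
β_P = Σ w_i β_i = 0.31×0.4350 + 0.29×1.7039 + 0.32×1.7526 + 0.08×1.9062 = 1.3423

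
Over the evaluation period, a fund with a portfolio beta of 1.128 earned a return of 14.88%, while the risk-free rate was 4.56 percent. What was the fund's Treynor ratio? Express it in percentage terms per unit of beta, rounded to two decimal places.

9.15%

Treynor = (R_P − R_f) / β_P = (14.88% − 4.56%) / 1.1280 = 10.32% / 1.1280 = 9.15%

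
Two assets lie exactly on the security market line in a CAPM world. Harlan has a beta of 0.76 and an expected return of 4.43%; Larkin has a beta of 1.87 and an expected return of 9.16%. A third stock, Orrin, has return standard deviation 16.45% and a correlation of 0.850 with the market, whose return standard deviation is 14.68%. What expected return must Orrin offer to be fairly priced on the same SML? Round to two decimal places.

MRP = (9.16% − 4.43%) / (1.87 − 0.76) = 4.2613%
R_f = 4.43% − 0.76 × 4.2613% = 1.1914%
β_Orrin = ρ·σ_i/σ_m = 0.850 × 16.45 / 14.68 = 0.9525
E(R_Orrin) = R_f + β × MRP = 1.1914% + 0.9525 × 4.2613% = 5.25%

5.25%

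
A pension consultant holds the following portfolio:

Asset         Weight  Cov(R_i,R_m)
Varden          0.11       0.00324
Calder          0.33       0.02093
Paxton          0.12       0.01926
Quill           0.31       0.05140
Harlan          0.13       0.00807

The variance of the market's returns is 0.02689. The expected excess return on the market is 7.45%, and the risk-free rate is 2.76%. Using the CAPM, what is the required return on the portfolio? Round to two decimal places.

10.12%

β_Varden = 0.00324 / 0.02689 = 0.1205
β_Calder = 0.02093 / 0.02689 = 0.7784
β_Paxton = 0.01926 / 0.02689 = 0.7163
β_Quill = 0.05140 / 0.02689 = 1.9115
β_Harlan = 0.00807 / 0.02689 = 0.3001
β_P = Σ w_i β_i = 0.11×0.1205 + 0.33×0.7784 + 0.12×0.7163 + 0.31×1.9115 + 0.13×0.3001 = 0.9877
E(R_P) = R_f + β_P × MRP = 2.76% + 0.9877 × 7.45% = 10.12%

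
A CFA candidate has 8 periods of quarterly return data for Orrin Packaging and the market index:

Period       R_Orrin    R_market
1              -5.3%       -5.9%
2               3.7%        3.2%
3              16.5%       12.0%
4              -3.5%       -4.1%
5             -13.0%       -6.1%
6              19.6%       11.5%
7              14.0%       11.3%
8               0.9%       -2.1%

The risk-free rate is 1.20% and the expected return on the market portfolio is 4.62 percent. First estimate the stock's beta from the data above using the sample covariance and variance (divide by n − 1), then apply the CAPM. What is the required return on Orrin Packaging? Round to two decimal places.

Mean R_i = (-5.3 + 3.7 + 16.5 − 3.5 − 13.0 + 19.6 + 14.0 + 0.9) / 8 = 4.1125%
Mean R_m = (-5.9 + 3.2 + 12.0 − 4.1 − 6.1 + 11.5 + 11.3 − 2.1) / 8 = 2.4750%
Σ(R_i − R̄_i)(R_m − R̄_m) = 635.0425  ⇒  Cov = 635.0425 / 7 = 90.7204
Σ(R_m − R̄_m)² = 458.4150  ⇒  Var(R_m) = 458.4150 / 7 = 65.4879
β = Cov / Var(R_m) = 90.7204 / 65.4879 = 1.3853
MRP = 4.62% − 1.20% = 3.42%
E(R) = R_f + β × MRP = 1.20% + 1.3853 × 3.42% = 5.94%

5.94%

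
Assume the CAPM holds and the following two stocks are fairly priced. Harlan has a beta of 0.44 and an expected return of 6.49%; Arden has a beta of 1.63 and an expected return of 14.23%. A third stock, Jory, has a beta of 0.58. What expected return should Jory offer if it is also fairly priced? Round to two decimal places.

MRP (SML slope) = (14.23% − 6.49%) / (1.63 − 0.44) = 7.74% / 1.19 = 6.5042%
R_f (intercept) = 6.49% − 0.44 × 6.5042% = 3.6282%
E(R_Jory) = R_f + β × MRP = 3.6282% + 0.58 × 6.5042% = 7.40%

7.40%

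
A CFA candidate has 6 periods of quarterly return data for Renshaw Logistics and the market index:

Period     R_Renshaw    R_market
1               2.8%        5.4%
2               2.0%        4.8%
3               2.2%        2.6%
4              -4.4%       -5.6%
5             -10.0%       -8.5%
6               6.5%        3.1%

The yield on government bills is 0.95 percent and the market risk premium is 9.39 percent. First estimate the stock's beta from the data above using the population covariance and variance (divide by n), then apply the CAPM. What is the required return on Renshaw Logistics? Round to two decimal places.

Mean R_i = (2.8 + 2.0 + 2.2 − 4.4 − 10.0 + 6.5) / 6 = -0.1500%
Mean R_m = (5.4 + 4.8 + 2.6 − 5.6 − 8.5 + 3.1) / 6 = 0.3000%
Σ(R_i − R̄_i)(R_m − R̄_m) = 160.5000  ⇒  Cov = 160.5000 / 6 = 26.7500
Σ(R_m − R̄_m)² = 171.6400  ⇒  Var(R_m) = 171.6400 / 6 = 28.6067
β = Cov / Var(R_m) = 26.7500 / 28.6067 = 0.9351
E(R) = R_f + β × MRP = 0.95% + 0.9351 × 9.39% = 9.73%

9.73%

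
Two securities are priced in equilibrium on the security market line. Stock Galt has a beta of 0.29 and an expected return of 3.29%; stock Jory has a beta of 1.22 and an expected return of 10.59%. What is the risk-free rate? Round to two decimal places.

1.01%

Both satisfy E(R) = R_f + β·MRP, so the slope of the SML is
MRP = (10.59% − 3.29%) / (1.22 − 0.29) = 7.30% / 0.93 = 7.8495%
R_f = E(R_Galt) − β_Galt·MRP = 3.29% − 0.29 × 7.8495% = 1.0136%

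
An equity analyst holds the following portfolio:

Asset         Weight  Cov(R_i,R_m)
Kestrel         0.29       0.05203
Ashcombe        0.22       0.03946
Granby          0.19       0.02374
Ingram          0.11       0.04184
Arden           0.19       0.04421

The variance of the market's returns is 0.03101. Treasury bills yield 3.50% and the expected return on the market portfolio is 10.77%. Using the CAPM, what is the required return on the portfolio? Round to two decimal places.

β_Kestrel = 0.05203 / 0.03101 = 1.6778
β_Ashcombe = 0.03946 / 0.03101 = 1.2725
β_Granby = 0.02374 / 0.03101 = 0.7656
β_Ingram = 0.04184 / 0.03101 = 1.3492
β_Arden = 0.04421 / 0.03101 = 1.4257
β_P = Σ w_i β_i = 0.29×1.6778 + 0.22×1.2725 + 0.19×0.7656 + 0.11×1.3492 + 0.19×1.4257 = 1.3313
MRP = 10.77% − 3.50% = 7.27%
E(R_P) = R_f + β_P × MRP = 3.50% + 1.3313 × 7.27% = 13.18%

13.18%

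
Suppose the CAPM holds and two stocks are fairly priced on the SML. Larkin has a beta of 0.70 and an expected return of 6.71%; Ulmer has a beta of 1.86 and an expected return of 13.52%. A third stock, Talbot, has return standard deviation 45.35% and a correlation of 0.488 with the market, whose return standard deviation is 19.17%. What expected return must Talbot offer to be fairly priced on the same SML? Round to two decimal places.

9.38%

MRP = (13.52% − 6.71%) / (1.86 − 0.70) = 5.8707%
R_f = 6.71% − 0.70 × 5.8707% = 2.6005%
β_Talbot = ρ·σ_i/σ_m = 0.488 × 45.35 / 19.17 = 1.1544
E(R_Talbot) = R_f + β × MRP = 2.6005% + 1.1544 × 5.8707% = 9.38%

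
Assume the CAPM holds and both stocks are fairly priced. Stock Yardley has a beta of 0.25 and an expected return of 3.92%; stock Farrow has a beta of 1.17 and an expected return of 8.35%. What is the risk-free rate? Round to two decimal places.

Both satisfy E(R) = R_f + β·MRP, so the slope of the SML is
MRP = (8.35% − 3.92%) / (1.17 − 0.25) = 4.43% / 0.92 = 4.8152%
R_f = E(R_Yardley) − β_Yardley·MRP = 3.92% − 0.25 × 4.8152% = 2.7162%

2.72%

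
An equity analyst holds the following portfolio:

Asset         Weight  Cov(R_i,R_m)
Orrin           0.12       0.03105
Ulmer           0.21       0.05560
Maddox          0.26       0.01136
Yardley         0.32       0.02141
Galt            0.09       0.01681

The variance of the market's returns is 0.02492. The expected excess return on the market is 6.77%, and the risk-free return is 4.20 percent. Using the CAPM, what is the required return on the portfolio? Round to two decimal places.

11.46%

β_Orrin = 0.03105 / 0.02492 = 1.2460
β_Ulmer = 0.05560 / 0.02492 = 2.2311
β_Maddox = 0.01136 / 0.02492 = 0.4559
β_Yardley = 0.02141 / 0.02492 = 0.8591
β_Galt = 0.01681 / 0.02492 = 0.6746
β_P = Σ w_i β_i = 0.12×1.2460 + 0.21×2.2311 + 0.26×0.4559 + 0.32×0.8591 + 0.09×0.6746 = 1.0722
E(R_P) = R_f + β_P × MRP = 4.20% + 1.0722 × 6.77% = 11.46%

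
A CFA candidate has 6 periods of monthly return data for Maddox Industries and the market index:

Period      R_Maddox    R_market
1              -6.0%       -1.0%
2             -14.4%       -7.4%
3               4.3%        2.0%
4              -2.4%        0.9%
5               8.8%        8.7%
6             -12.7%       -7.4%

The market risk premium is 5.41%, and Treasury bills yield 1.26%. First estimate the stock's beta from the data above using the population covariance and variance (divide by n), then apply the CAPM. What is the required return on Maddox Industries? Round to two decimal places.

Mean R_i = (-6.0 − 14.4 + 4.3 − 2.4 + 8.8 − 12.7) / 6 = -3.7333%
Mean R_m = (-1.0 − 7.4 + 2.0 + 0.9 + 8.7 − 7.4) / 6 = -0.7000%
Σ(R_i − R̄_i)(R_m − R̄_m) = 273.8600  ⇒  Cov = 273.8600 / 6 = 45.6433
Σ(R_m − R̄_m)² = 188.0800  ⇒  Var(R_m) = 188.0800 / 6 = 31.3467
β = Cov / Var(R_m) = 45.6433 / 31.3467 = 1.4561
E(R) = R_f + β × MRP = 1.26% + 1.4561 × 5.41% = 9.14%

9.14%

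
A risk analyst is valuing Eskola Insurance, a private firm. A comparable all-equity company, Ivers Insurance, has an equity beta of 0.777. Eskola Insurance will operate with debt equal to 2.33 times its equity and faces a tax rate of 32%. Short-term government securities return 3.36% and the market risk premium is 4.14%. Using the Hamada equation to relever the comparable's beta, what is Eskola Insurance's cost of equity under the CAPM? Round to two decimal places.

11.67%

β_L = β_U × [1 + (1 − t)(D/E)] = 0.777 × [1 + (1 − 0.32) × 2.33]
    = 0.777 × [1 + 0.68 × 2.33] = 0.777 × 2.5844 = 2.0081
E(R) = R_f + β_L × MRP = 3.36% + 2.0081 × 4.14% = 11.67%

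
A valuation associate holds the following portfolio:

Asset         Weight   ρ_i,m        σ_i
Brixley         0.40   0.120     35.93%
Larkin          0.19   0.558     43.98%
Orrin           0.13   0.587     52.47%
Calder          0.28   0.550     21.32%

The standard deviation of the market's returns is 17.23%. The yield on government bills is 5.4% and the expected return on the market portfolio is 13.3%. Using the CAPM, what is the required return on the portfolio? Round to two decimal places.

β_Brixley = 0.120 × 35.93% / 17.23% = 0.2502
β_Larkin = 0.558 × 43.98% / 17.23% = 1.4243
β_Orrin = 0.587 × 52.47% / 17.23% = 1.7876
β_Calder = 0.550 × 21.32% / 17.23% = 0.6806
β_P = Σ w_i β_i = 0.40×0.2502 + 0.19×1.4243 + 0.13×1.7876 + 0.28×0.6806 = 0.7937
MRP = 13.3% − 5.4% = 7.90%
E(R_P) = R_f + β_P × MRP = 5.4% + 0.7937 × 7.9% = 11.67%

11.67%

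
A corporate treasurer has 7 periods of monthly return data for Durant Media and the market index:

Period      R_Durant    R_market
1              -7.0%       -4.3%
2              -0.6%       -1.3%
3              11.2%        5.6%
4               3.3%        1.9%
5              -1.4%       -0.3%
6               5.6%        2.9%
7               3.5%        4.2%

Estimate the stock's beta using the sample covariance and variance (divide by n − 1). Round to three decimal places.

1.605

Mean R_i = (-7.0 − 0.6 + 11.2 + 3.3 − 1.4 + 5.6 + 3.5) / 7 = 2.0857%
Mean R_m = (-4.3 − 1.3 + 5.6 + 1.9 − 0.3 + 2.9 + 4.2) / 7 = 1.2429%
Σ(R_i − R̄_i)(R_m − R̄_m) = 113.0843  ⇒  Cov = 113.0843 / 6 = 18.8474
Σ(R_m − R̄_m)² = 70.4771  ⇒  Var(R_m) = 70.4771 / 6 = 11.7462
β = Cov / Var(R_m) = 18.8474 / 11.7462 = 1.6046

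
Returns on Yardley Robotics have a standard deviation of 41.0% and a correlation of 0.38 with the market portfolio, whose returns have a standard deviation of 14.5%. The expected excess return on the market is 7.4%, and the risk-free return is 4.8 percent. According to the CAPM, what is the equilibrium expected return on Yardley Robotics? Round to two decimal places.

12.75%

β = ρ × σ_i / σ_m = 0.38 × 41.0% / 14.5% = 1.0745
E(R) = 4.8% + 1.0745 × 7.4% = 12.75%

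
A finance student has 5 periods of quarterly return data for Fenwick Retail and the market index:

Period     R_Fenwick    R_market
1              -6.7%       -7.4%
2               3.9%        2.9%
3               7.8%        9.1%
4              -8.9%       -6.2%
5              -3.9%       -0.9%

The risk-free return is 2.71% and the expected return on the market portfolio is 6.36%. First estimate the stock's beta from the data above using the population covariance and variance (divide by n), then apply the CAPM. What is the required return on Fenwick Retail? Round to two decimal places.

6.41%

Mean R_i = (-6.7 + 3.9 + 7.8 − 8.9 − 3.9) / 5 = -1.5600%
Mean R_m = (-7.4 + 2.9 + 9.1 − 6.2 − 0.9) / 5 = -0.5000%
Σ(R_i − R̄_i)(R_m − R̄_m) = 186.6600  ⇒  Cov = 186.6600 / 5 = 37.3320
Σ(R_m − R̄_m)² = 183.9800  ⇒  Var(R_m) = 183.9800 / 5 = 36.7960
β = Cov / Var(R_m) = 37.3320 / 36.7960 = 1.0146
MRP = 6.36% − 2.71% = 3.65%
E(R) = R_f + β × MRP = 2.71% + 1.0146 × 3.65% = 6.41%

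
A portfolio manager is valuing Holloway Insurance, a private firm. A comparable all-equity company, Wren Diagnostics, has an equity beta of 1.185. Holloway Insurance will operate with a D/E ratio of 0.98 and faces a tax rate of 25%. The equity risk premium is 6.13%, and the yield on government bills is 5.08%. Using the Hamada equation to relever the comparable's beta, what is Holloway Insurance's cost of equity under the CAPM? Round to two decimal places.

β_L = β_U × [1 + (1 − t)(D/E)] = 1.185 × [1 + (1 − 0.25) × 0.98]
    = 1.185 × [1 + 0.75 × 0.98] = 1.185 × 1.7350 = 2.0560
E(R) = R_f + β_L × MRP = 5.08% + 2.0560 × 6.13% = 17.68%

17.68%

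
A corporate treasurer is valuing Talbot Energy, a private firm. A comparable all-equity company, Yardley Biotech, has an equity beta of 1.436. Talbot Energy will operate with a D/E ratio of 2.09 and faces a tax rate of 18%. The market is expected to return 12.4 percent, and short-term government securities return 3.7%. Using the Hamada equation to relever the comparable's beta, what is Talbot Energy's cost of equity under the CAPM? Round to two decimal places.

37.60%

β_L = β_U × [1 + (1 − t)(D/E)] = 1.436 × [1 + (1 − 0.18) × 2.09]
    = 1.436 × [1 + 0.82 × 2.09] = 1.436 × 2.7138 = 3.8970
MRP = 12.4% − 3.7% = 8.70%
E(R) = R_f + β_L × MRP = 3.7% + 3.8970 × 8.7% = 37.60%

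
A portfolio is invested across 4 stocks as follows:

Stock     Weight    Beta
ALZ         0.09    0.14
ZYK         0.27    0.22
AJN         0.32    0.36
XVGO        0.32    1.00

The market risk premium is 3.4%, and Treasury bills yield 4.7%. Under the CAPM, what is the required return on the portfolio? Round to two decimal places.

β_P = Σ w_i β_i = 0.09×0.14 + 0.27×0.22 + 0.32×0.36 + 0.32×1.00 = 0.5072
E(R_P) = R_f + β_P × MRP = 4.7% + 0.5072 × 3.4% = 6.42%

6.42%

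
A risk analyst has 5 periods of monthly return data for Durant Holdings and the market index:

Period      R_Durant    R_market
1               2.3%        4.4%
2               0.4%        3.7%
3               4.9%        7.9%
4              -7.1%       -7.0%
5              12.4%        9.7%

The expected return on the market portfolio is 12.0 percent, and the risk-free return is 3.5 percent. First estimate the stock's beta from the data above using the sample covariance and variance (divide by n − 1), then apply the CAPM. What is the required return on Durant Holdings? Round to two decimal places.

Mean R_i = (2.3 + 0.4 + 4.9 − 7.1 + 12.4) / 5 = 2.5800%
Mean R_m = (4.4 + 3.7 + 7.9 − 7.0 + 9.7) / 5 = 3.7400%
Σ(R_i − R̄_i)(R_m − R̄_m) = 172.0440  ⇒  Cov = 172.0440 / 4 = 43.0110
Σ(R_m − R̄_m)² = 168.6120  ⇒  Var(R_m) = 168.6120 / 4 = 42.1530
β = Cov / Var(R_m) = 43.0110 / 42.1530 = 1.0204
MRP = 12.0% − 3.5% = 8.50%
E(R) = R_f + β × MRP = 3.5% + 1.0204 × 8.5% = 12.17%

12.17%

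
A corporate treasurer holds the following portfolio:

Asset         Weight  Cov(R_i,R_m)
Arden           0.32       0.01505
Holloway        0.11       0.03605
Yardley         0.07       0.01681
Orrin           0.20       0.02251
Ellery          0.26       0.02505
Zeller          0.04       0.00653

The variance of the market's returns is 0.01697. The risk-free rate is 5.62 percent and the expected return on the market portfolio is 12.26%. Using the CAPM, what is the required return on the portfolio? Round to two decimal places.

13.93%

β_Arden = 0.01505 / 0.01697 = 0.8869
β_Holloway = 0.03605 / 0.01697 = 2.1243
β_Yardley = 0.01681 / 0.01697 = 0.9906
β_Orrin = 0.02251 / 0.01697 = 1.3265
β_Ellery = 0.02505 / 0.01697 = 1.4761
β_Zeller = 0.00653 / 0.01697 = 0.3848
β_P = Σ w_i β_i = 0.32×0.8869 + 0.11×2.1243 + 0.07×0.9906 + 0.20×1.3265 + 0.26×1.4761 + 0.04×0.3848 = 1.2513
MRP = 12.26% − 5.62% = 6.64%
E(R_P) = R_f + β_P × MRP = 5.62% + 1.2513 × 6.64% = 13.93%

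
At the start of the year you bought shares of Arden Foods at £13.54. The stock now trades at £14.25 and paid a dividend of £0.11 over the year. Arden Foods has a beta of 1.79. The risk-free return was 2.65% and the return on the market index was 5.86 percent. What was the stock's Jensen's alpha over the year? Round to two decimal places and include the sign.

-2.34%

Realised HPR = (P1 + D1 − P0) / P0 = (14.25 + 0.11 − 13.54) / 13.54 = 0.82 / 13.54 = 6.0561%
MRP = 5.86% − 2.65% = 3.21%
CAPM required = R_f + β·MRP = 2.65% + 1.79 × 3.21% = 8.3959%
α = realised − required = 6.0561% − 8.3959% = -2.34%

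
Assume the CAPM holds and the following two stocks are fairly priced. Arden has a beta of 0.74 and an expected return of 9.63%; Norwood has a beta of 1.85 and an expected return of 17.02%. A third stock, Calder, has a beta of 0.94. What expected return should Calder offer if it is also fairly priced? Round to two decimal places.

10.96%

MRP (SML slope) = (17.02% − 9.63%) / (1.85 − 0.74) = 7.39% / 1.11 = 6.6577%
R_f (intercept) = 9.63% − 0.74 × 6.6577% = 4.7033%
E(R_Calder) = R_f + β × MRP = 4.7033% + 0.94 × 6.6577% = 10.96%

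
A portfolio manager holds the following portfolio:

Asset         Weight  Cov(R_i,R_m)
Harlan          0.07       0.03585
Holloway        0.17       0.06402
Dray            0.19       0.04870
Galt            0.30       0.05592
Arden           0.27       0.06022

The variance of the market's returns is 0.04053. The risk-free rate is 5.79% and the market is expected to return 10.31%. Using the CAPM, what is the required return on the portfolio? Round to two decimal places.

β_Harlan = 0.03585 / 0.04053 = 0.8845
β_Holloway = 0.06402 / 0.04053 = 1.5796
β_Dray = 0.04870 / 0.04053 = 1.2016
β_Galt = 0.05592 / 0.04053 = 1.3797
β_Arden = 0.06022 / 0.04053 = 1.4858
β_P = Σ w_i β_i = 0.07×0.8845 + 0.17×1.5796 + 0.19×1.2016 + 0.30×1.3797 + 0.27×1.4858 = 1.3738
MRP = 10.31% − 5.79% = 4.52%
E(R_P) = R_f + β_P × MRP = 5.79% + 1.3738 × 4.52% = 12.00%

12.00%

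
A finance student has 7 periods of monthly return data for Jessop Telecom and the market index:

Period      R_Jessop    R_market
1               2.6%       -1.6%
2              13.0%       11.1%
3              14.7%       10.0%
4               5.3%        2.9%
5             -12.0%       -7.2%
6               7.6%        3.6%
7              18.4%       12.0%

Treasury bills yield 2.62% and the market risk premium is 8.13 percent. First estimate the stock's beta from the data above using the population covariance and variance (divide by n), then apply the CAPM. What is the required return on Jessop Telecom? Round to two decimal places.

13.69%

Mean R_i = (2.6 + 13.0 + 14.7 + 5.3 − 12.0 + 7.6 + 18.4) / 7 = 7.0857%
Mean R_m = (-1.6 + 11.1 + 10.0 + 2.9 − 7.2 + 3.6 + 12.0) / 7 = 4.4000%
Σ(R_i − R̄_i)(R_m − R̄_m) = 418.8300  ⇒  Cov = 418.8300 / 7 = 59.8329
Σ(R_m − R̄_m)² = 307.4600  ⇒  Var(R_m) = 307.4600 / 7 = 43.9229
β = Cov / Var(R_m) = 59.8329 / 43.9229 = 1.3622
E(R) = R_f + β × MRP = 2.62% + 1.3622 × 8.13% = 13.69%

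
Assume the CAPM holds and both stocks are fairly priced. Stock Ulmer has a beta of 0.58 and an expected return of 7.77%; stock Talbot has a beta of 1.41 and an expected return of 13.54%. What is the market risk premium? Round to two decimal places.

Both satisfy E(R) = R_f + β·MRP, so the slope of the SML is
MRP = (13.54% − 7.77%) / (1.41 − 0.58) = 5.77% / 0.83 = 6.9518%

6.95%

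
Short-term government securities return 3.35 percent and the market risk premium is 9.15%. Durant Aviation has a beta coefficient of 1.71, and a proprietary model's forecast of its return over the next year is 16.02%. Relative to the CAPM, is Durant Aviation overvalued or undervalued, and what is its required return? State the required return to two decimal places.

Overvalued; required return 19.00%

Required return = R_f + β·MRP = 3.35% + 1.71 × 9.15% = 19.00%
Forecast 16.02% < required 19.00% → the stock plots below the SML → overvalued.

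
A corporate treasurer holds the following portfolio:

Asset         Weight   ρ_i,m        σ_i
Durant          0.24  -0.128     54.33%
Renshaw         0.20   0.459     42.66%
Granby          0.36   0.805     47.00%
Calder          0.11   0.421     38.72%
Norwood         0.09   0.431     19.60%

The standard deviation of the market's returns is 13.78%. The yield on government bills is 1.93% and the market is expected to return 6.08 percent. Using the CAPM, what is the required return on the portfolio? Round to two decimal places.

7.48%

β_Durant = -0.128 × 54.33% / 13.78% = -0.5047
β_Renshaw = 0.459 × 42.66% / 13.78% = 1.4210
β_Granby = 0.805 × 47.00% / 13.78% = 2.7456
β_Calder = 0.421 × 38.72% / 13.78% = 1.1830
β_Norwood = 0.431 × 19.60% / 13.78% = 0.6130
β_P = Σ w_i β_i = 0.24×-0.5047 + 0.20×1.4210 + 0.36×2.7456 + 0.11×1.1830 + 0.09×0.6130 = 1.3368
MRP = 6.08% − 1.93% = 4.15%
E(R_P) = R_f + β_P × MRP = 1.93% + 1.3368 × 4.15% = 7.48%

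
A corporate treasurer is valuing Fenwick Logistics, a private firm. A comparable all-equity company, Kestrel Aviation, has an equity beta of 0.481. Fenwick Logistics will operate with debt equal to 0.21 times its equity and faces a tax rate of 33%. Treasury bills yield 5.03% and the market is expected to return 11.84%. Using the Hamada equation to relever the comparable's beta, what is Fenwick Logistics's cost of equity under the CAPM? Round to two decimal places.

8.77%

β_L = β_U × [1 + (1 − t)(D/E)] = 0.481 × [1 + (1 − 0.33) × 0.21]
    = 0.481 × [1 + 0.67 × 0.21] = 0.481 × 1.1407 = 0.5487
MRP = 11.84% − 5.03% = 6.81%
E(R) = R_f + β_L × MRP = 5.03% + 0.5487 × 6.81% = 8.77%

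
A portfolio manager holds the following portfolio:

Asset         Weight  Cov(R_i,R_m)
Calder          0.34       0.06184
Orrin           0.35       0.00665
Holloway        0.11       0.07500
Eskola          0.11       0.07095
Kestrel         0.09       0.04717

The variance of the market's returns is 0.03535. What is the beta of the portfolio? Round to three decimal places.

β_Calder = 0.06184 / 0.03535 = 1.7494
β_Orrin = 0.00665 / 0.03535 = 0.1881
β_Holloway = 0.07500 / 0.03535 = 2.1216
β_Eskola = 0.07095 / 0.03535 = 2.0071
β_Kestrel = 0.04717 / 0.03535 = 1.3344
β_P = Σ w_i β_i = 0.34×1.7494 + 0.35×0.1881 + 0.11×2.1216 + 0.11×2.0071 + 0.09×1.3344 = 1.2349

1.235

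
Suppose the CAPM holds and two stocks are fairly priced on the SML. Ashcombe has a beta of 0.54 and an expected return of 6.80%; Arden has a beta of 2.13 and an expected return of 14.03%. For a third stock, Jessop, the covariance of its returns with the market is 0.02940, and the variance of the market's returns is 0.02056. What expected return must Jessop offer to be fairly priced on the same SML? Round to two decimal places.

10.85%

MRP = (14.03% − 6.80%) / (2.13 − 0.54) = 4.5472%
R_f = 6.80% − 0.54 × 4.5472% = 4.3445%
β_Jessop = Cov / Var(R_m) = 0.02940 / 0.02056 = 1.4300
E(R_Jessop) = R_f + β × MRP = 4.3445% + 1.4300 × 4.5472% = 10.85%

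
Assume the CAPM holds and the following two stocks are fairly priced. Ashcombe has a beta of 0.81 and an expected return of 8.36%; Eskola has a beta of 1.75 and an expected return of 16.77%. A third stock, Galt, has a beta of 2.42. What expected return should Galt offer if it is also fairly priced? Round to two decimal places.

22.76%

MRP (SML slope) = (16.77% − 8.36%) / (1.75 − 0.81) = 8.41% / 0.94 = 8.9468%
R_f (intercept) = 8.36% − 0.81 × 8.9468% = 1.1131%
E(R_Galt) = R_f + β × MRP = 1.1131% + 2.42 × 8.9468% = 22.76%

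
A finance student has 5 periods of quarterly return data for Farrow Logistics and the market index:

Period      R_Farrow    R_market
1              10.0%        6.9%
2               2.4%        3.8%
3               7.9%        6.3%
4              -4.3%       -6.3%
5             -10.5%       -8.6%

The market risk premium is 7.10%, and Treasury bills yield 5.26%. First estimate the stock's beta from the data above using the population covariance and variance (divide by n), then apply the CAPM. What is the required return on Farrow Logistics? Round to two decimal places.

Mean R_i = (10.0 + 2.4 + 7.9 − 4.3 − 10.5) / 5 = 1.1000%
Mean R_m = (6.9 + 3.8 + 6.3 − 6.3 − 8.6) / 5 = 0.4200%
Σ(R_i − R̄_i)(R_m − R̄_m) = 242.9700  ⇒  Cov = 242.9700 / 5 = 48.5940
Σ(R_m − R̄_m)² = 214.5080  ⇒  Var(R_m) = 214.5080 / 5 = 42.9016
β = Cov / Var(R_m) = 48.5940 / 42.9016 = 1.1327
E(R) = R_f + β × MRP = 5.26% + 1.1327 × 7.10% = 13.30%

13.30%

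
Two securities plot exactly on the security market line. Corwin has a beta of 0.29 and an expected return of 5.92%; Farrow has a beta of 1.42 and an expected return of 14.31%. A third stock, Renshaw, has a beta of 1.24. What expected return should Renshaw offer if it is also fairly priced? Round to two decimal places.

12.97%

MRP (SML slope) = (14.31% − 5.92%) / (1.42 − 0.29) = 8.39% / 1.13 = 7.4248%
R_f (intercept) = 5.92% − 0.29 × 7.4248% = 3.7668%
E(R_Renshaw) = R_f + β × MRP = 3.7668% + 1.24 × 7.4248% = 12.97%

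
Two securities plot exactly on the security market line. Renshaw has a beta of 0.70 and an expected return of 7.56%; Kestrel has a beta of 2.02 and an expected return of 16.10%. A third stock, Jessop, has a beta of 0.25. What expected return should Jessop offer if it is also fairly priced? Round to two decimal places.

4.65%

MRP (SML slope) = (16.10% − 7.56%) / (2.02 − 0.70) = 8.54% / 1.32 = 6.4697%
R_f (intercept) = 7.56% − 0.70 × 6.4697% = 3.0312%
E(R_Jessop) = R_f + β × MRP = 3.0312% + 0.25 × 6.4697% = 4.65%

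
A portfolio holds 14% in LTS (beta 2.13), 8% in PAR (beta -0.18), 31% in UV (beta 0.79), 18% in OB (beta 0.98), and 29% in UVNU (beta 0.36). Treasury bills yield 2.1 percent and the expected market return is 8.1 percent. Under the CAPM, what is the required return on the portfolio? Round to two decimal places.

6.96%

β_P = Σ w_i β_i = 0.14×2.13 + 0.08×-0.18 + 0.31×0.79 + 0.18×0.98 + 0.29×0.36 = 0.8095
MRP = 8.1% − 2.1% = 6.00%
E(R_P) = R_f + β_P × MRP = 2.1% + 0.8095 × 6.0% = 6.96%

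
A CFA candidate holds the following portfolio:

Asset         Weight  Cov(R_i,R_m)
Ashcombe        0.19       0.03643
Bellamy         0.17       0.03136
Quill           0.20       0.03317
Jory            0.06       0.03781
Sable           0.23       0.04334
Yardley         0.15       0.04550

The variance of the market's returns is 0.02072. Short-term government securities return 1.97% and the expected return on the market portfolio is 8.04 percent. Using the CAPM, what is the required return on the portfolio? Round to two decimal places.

13.09%

β_Ashcombe = 0.03643 / 0.02072 = 1.7582
β_Bellamy = 0.03136 / 0.02072 = 1.5135
β_Quill = 0.03317 / 0.02072 = 1.6009
β_Jory = 0.03781 / 0.02072 = 1.8248
β_Sable = 0.04334 / 0.02072 = 2.0917
β_Yardley = 0.04550 / 0.02072 = 2.1959
β_P = Σ w_i β_i = 0.19×1.7582 + 0.17×1.5135 + 0.20×1.6009 + 0.06×1.8248 + 0.23×2.0917 + 0.15×2.1959 = 1.8315
MRP = 8.04% − 1.97% = 6.07%
E(R_P) = R_f + β_P × MRP = 1.97% + 1.8315 × 6.07% = 13.09%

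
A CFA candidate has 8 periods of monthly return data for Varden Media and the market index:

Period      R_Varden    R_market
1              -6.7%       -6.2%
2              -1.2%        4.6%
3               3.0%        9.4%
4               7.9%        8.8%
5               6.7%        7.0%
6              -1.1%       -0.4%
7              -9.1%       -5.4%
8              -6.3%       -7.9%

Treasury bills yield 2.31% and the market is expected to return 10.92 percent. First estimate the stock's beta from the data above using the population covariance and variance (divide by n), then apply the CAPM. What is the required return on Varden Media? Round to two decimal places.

Mean R_i = (-6.7 − 1.2 + 3.0 + 7.9 + 6.7 − 1.1 − 9.1 − 6.3) / 8 = -0.8500%
Mean R_m = (-6.2 + 4.6 + 9.4 + 8.8 + 7.0 − 0.4 − 5.4 − 7.9) / 8 = 1.2375%
Σ(R_i − R̄_i)(R_m − R̄_m) = 288.4050  ⇒  Cov = 288.4050 / 8 = 36.0506
Σ(R_m − R̄_m)² = 353.8788  ⇒  Var(R_m) = 353.8788 / 8 = 44.2349
β = Cov / Var(R_m) = 36.0506 / 44.2349 = 0.8150
MRP = 10.92% − 2.31% = 8.61%
E(R) = R_f + β × MRP = 2.31% + 0.8150 × 8.61% = 9.33%

9.33%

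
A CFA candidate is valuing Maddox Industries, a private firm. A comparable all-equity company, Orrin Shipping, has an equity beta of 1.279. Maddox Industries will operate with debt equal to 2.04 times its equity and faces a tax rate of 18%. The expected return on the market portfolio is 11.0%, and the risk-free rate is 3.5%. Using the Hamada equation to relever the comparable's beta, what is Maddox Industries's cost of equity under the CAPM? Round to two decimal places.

β_L = β_U × [1 + (1 − t)(D/E)] = 1.279 × [1 + (1 − 0.18) × 2.04]
    = 1.279 × [1 + 0.82 × 2.04] = 1.279 × 2.6728 = 3.4185
MRP = 11.0% − 3.5% = 7.50%
E(R) = R_f + β_L × MRP = 3.5% + 3.4185 × 7.5% = 29.14%

29.14%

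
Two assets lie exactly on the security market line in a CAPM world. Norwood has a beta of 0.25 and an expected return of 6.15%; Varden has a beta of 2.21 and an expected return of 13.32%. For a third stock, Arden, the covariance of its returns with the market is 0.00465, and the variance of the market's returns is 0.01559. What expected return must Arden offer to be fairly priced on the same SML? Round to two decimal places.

6.33%

MRP = (13.32% − 6.15%) / (2.21 − 0.25) = 3.6582%
R_f = 6.15% − 0.25 × 3.6582% = 5.2355%
β_Arden = Cov / Var(R_m) = 0.00465 / 0.01559 = 0.2983
E(R_Arden) = R_f + β × MRP = 5.2355% + 0.2983 × 3.6582% = 6.33%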